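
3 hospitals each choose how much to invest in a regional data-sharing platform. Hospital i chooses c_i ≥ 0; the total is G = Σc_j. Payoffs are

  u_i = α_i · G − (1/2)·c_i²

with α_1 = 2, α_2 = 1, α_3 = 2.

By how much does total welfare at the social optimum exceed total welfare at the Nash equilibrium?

17

Hospital i's FOC: ∂u_i/∂c_i = α_i − c_i = 0, so c_i* = α_i.
NE contributions = (2, 1, 2); G = 5.
W^NE = (Σα)·G − ½Σα_i² = 5² − ½·9 = 20.5.
Planner sets c_i = Σα_j = 5 for every i, so G^SO = 3·5 = 15.
W^SO = (Σα)·G^SO − ½·3·(Σα)² = (3/2)·5² = 37.5.
Deadweight loss = W^SO − W^NE = 17.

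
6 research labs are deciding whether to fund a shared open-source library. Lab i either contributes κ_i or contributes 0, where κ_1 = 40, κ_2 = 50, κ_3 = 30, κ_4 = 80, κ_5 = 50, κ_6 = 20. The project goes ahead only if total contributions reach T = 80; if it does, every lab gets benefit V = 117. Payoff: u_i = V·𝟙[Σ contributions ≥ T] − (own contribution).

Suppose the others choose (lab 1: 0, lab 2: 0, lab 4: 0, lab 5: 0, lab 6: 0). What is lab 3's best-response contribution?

0

Others' total = 0. Even contributing 30 gives 30 < 80: no benefit either way.
Best response: 0.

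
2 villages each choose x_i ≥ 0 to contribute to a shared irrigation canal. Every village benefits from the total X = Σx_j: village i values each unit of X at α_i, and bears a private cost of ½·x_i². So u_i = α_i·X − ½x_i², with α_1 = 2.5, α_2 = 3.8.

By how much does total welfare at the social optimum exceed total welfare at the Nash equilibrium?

Village i's FOC: ∂u_i/∂x_i = α_i − x_i = 0, so x_i* = α_i.
NE contributions = (2.5, 3.8); X = 6.3.
W^NE = (Σα)·X − ½Σα_i² = 6.3² − ½·20.69 = 29.345.
Planner sets x_i = Σα_j = 6.3 for every i, so X^SO = 2·6.3 = 12.6.
W^SO = (Σα)·X^SO − ½·2·(Σα)² = (2/2)·6.3² = 39.69.
Deadweight loss = W^SO − W^NE = 10.345.

10.345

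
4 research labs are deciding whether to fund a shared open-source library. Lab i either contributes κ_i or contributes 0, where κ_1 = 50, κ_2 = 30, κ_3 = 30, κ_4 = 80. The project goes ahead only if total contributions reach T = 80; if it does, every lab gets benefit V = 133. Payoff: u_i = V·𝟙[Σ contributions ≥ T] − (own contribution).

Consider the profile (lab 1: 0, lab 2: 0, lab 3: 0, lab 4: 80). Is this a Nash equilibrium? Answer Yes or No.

Yes

Total = 80 ≥ 80: provided.
Lab 1 (pledges 0, payoff 133): pledging 50 → total 130, payoff 83. No gain.
Lab 2 (pledges 0, payoff 133): pledging 30 → total 110, payoff 103. No gain.
Lab 3 (pledges 0, payoff 133): pledging 30 → total 110, payoff 103. No gain.
Lab 4 (pledges 80, payoff 53): dropping to 0 → total 0, payoff 0. No gain.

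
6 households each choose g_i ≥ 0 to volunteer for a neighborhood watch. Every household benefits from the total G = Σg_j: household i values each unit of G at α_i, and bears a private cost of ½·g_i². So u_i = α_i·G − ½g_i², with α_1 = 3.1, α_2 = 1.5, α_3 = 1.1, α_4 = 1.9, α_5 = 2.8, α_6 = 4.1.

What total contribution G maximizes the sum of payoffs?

Planner FOC: ∂(Σu_j)/∂g_i = (Σα_j) − g_i = 0, so g_i^SO = Σα_j = 14.5 for every i; G^SO = 87.

87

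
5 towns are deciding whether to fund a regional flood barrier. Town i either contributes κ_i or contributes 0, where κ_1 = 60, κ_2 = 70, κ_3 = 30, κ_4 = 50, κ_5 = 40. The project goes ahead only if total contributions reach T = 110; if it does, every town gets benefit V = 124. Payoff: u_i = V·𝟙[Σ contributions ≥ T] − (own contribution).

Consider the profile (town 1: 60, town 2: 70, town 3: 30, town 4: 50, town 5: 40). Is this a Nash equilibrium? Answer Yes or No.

No

Total = 250 ≥ 110: provided.
Town 1 (pledges 60, payoff 64): dropping to 0 → total 190, payoff 124. Profitable deviation.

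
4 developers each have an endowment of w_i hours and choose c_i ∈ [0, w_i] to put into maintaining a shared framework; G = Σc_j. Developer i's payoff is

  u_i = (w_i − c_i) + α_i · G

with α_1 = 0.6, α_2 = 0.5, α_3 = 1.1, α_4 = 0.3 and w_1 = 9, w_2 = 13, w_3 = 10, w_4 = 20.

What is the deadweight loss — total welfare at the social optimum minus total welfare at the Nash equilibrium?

63

∂u_i/∂c_i = α_i − 1, so developer i contributes w_i if α_i > 1, else 0.
α_i > 1 for i ∈ {3}; NE contributions (0, 0, 10, 0), G = 10.
W^NE = Σw_i − G^NE + (Σα_i)·G^NE = 52 + 1.5·10 = 67.
Planner: ∂(Σu_j)/∂c_i = Σα_j − 1 = 1.5 > 0, so everyone contributes w_i; G^SO = 52, W^SO = 52 + 1.5·52 = 130.
Deadweight loss = 63.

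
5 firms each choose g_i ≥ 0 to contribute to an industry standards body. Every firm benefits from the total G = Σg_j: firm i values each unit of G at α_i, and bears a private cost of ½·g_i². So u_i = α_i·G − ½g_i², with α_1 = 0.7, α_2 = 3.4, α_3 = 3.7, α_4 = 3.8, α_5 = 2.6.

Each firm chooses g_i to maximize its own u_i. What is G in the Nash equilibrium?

14.2

Firm i's FOC: ∂u_i/∂g_i = α_i − g_i = 0, so g_i* = α_i.
NE contributions = (0.7, 3.4, 3.7, 3.8, 2.6); G = 14.2.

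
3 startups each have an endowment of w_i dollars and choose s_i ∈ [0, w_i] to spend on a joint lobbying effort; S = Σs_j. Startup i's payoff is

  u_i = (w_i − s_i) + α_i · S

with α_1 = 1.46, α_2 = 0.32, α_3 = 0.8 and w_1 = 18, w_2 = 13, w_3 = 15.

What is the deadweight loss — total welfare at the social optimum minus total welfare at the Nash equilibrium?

44.24

∂u_i/∂s_i = α_i − 1, so startup i contributes w_i if α_i > 1, else 0.
α_i > 1 for i ∈ {1}; NE contributions (18, 0, 0), S = 18.
W^NE = Σw_i − S^NE + (Σα_i)·S^NE = 46 + 1.58·18 = 74.44.
Planner: ∂(Σu_j)/∂s_i = Σα_j − 1 = 1.58 > 0, so everyone contributes w_i; S^SO = 46, W^SO = 46 + 1.58·46 = 118.68.
Deadweight loss = 44.24.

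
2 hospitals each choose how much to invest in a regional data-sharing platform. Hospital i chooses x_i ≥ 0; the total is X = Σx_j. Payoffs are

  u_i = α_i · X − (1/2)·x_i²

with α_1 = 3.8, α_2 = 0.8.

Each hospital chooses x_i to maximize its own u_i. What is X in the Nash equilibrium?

4.6

Hospital i's FOC: ∂u_i/∂x_i = α_i − x_i = 0, so x_i* = α_i.
NE contributions = (3.8, 0.8); X = 4.6.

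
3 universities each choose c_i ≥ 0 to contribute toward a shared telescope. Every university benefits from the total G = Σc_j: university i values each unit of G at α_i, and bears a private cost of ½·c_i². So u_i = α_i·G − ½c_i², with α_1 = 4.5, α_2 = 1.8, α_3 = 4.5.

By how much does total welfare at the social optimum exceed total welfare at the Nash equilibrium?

80.19

University i's FOC: ∂u_i/∂c_i = α_i − c_i = 0, so c_i* = α_i.
NE contributions = (4.5, 1.8, 4.5); G = 10.8.
W^NE = (Σα)·G − ½Σα_i² = 10.8² − ½·43.74 = 94.77.
Planner sets c_i = Σα_j = 10.8 for every i, so G^SO = 3·10.8 = 32.4.
W^SO = (Σα)·G^SO − ½·3·(Σα)² = (3/2)·10.8² = 174.96.
Deadweight loss = W^SO − W^NE = 80.19.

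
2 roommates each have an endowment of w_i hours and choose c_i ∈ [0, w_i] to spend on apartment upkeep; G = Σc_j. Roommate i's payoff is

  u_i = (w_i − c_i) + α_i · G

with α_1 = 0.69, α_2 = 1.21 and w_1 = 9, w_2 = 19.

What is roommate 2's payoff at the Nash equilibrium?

22.99

∂u_i/∂c_i = α_i − 1, so roommate i contributes w_i if α_i > 1, else 0.
α_i > 1 for i ∈ {2}; NE contributions (0, 19), G = 19.
u_2 = (19 − 19) + 1.21·19 = 22.99.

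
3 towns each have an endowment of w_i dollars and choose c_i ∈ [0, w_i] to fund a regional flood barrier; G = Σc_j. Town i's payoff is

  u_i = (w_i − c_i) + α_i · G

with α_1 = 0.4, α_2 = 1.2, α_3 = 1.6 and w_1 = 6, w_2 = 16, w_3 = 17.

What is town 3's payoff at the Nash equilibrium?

∂u_i/∂c_i = α_i − 1, so town i contributes w_i if α_i > 1, else 0.
α_i > 1 for i ∈ {2, 3}; NE contributions (0, 16, 17), G = 33.
u_3 = (17 − 17) + 1.6·33 = 52.8.

52.8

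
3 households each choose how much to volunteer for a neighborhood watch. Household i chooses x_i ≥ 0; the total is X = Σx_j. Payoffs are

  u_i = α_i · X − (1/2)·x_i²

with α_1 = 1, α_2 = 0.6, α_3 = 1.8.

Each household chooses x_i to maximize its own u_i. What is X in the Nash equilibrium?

Household i's FOC: ∂u_i/∂x_i = α_i − x_i = 0, so x_i* = α_i.
NE contributions = (1, 0.6, 1.8); X = 3.4.

3.4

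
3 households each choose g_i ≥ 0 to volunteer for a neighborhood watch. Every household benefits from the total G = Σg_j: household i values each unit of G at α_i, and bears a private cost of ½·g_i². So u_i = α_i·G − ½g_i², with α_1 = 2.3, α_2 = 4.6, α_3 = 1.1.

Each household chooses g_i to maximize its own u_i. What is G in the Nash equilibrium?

8

Household i's FOC: ∂u_i/∂g_i = α_i − g_i = 0, so g_i* = α_i.
NE contributions = (2.3, 4.6, 1.1); G = 8.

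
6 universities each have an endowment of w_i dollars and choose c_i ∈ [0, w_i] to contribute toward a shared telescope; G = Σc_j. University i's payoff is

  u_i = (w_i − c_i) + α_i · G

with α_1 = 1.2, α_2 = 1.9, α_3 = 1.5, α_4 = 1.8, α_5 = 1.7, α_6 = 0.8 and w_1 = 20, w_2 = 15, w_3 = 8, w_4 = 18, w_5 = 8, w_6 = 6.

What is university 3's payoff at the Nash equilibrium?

∂u_i/∂c_i = α_i − 1, so university i contributes w_i if α_i > 1, else 0.
α_i > 1 for i ∈ {1, 2, 3, 4, 5}; NE contributions (20, 15, 8, 18, 8, 0), G = 69.
u_3 = (8 − 8) + 1.5·69 = 103.5.

103.5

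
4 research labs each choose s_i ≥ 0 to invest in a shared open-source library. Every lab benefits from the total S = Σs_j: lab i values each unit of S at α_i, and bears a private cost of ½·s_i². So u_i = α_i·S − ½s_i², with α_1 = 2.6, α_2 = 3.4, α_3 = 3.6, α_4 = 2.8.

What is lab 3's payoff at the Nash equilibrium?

38.16

Lab i's FOC: ∂u_i/∂s_i = α_i − s_i = 0, so s_i* = α_i.
NE contributions = (2.6, 3.4, 3.6, 2.8); S = 12.4.
u_3 = α_3·S − ½·(s_3)² = 3.6·12.4 − ½·3.6² = 38.16.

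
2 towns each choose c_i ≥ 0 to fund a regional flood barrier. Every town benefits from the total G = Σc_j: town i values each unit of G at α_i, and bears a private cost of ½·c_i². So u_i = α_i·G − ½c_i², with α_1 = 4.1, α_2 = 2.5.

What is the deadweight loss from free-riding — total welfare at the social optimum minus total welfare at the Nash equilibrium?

11.53

Town i's FOC: ∂u_i/∂c_i = α_i − c_i = 0, so c_i* = α_i.
NE contributions = (4.1, 2.5); G = 6.6.
W^NE = (Σα)·G − ½Σα_i² = 6.6² − ½·23.06 = 32.03.
Planner sets c_i = Σα_j = 6.6 for every i, so G^SO = 2·6.6 = 13.2.
W^SO = (Σα)·G^SO − ½·2·(Σα)² = (2/2)·6.6² = 43.56.
Deadweight loss = W^SO − W^NE = 11.53.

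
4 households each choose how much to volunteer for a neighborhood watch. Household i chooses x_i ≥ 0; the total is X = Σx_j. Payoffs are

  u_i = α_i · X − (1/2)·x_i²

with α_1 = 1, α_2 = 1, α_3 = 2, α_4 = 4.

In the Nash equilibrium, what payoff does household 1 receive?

Household i's FOC: ∂u_i/∂x_i = α_i − x_i = 0, so x_i* = α_i.
NE contributions = (1, 1, 2, 4); X = 8.
u_1 = α_1·X − ½·(x_1)² = 1·8 − ½·1² = 7.5.

7.5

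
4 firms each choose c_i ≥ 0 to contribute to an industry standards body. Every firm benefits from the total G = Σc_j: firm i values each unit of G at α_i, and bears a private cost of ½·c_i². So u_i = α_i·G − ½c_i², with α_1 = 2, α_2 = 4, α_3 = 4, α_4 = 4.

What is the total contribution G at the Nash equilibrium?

Firm i's FOC: ∂u_i/∂c_i = α_i − c_i = 0, so c_i* = α_i.
NE contributions = (2, 4, 4, 4); G = 14.

14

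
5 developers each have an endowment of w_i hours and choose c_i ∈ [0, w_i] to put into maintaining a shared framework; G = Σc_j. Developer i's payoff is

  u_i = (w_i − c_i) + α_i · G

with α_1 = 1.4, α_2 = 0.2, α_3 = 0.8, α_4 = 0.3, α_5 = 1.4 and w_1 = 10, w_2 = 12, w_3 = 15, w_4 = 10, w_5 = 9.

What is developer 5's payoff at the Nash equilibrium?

∂u_i/∂c_i = α_i − 1, so developer i contributes w_i if α_i > 1, else 0.
α_i > 1 for i ∈ {1, 5}; NE contributions (10, 0, 0, 0, 9), G = 19.
u_5 = (9 − 9) + 1.4·19 = 26.6.

26.6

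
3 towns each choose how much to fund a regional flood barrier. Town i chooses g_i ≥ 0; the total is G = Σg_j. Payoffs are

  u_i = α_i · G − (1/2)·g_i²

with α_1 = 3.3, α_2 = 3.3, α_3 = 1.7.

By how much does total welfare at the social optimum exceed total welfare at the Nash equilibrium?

46.78

Town i's FOC: ∂u_i/∂g_i = α_i − g_i = 0, so g_i* = α_i.
NE contributions = (3.3, 3.3, 1.7); G = 8.3.
W^NE = (Σα)·G − ½Σα_i² = 8.3² − ½·24.67 = 56.555.
Planner sets g_i = Σα_j = 8.3 for every i, so G^SO = 3·8.3 = 24.9.
W^SO = (Σα)·G^SO − ½·3·(Σα)² = (3/2)·8.3² = 103.335.
Deadweight loss = W^SO − W^NE = 46.78.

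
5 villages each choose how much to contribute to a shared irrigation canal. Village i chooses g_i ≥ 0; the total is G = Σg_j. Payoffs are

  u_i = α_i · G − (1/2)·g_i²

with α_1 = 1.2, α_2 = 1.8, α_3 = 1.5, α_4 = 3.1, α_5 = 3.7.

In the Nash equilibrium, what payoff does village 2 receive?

18.72

Village i's FOC: ∂u_i/∂g_i = α_i − g_i = 0, so g_i* = α_i.
NE contributions = (1.2, 1.8, 1.5, 3.1, 3.7); G = 11.3.
u_2 = α_2·G − ½·(g_2)² = 1.8·11.3 − ½·1.8² = 18.72.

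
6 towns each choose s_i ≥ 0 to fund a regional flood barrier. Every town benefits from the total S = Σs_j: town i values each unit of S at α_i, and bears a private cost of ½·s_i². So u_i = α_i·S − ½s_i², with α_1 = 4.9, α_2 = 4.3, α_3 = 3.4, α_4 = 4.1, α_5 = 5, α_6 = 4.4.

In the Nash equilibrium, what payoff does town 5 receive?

118

Town i's FOC: ∂u_i/∂s_i = α_i − s_i = 0, so s_i* = α_i.
NE contributions = (4.9, 4.3, 3.4, 4.1, 5, 4.4); S = 26.1.
u_5 = α_5·S − ½·(s_5)² = 5·26.1 − ½·5² = 118.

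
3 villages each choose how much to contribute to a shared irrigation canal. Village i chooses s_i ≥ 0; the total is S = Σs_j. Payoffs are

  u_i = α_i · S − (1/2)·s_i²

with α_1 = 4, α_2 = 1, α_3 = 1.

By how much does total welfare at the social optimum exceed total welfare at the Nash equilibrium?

27

Village i's FOC: ∂u_i/∂s_i = α_i − s_i = 0, so s_i* = α_i.
NE contributions = (4, 1, 1); S = 6.
W^NE = (Σα)·S − ½Σα_i² = 6² − ½·18 = 27.
Planner sets s_i = Σα_j = 6 for every i, so S^SO = 3·6 = 18.
W^SO = (Σα)·S^SO − ½·3·(Σα)² = (3/2)·6² = 54.
Deadweight loss = W^SO − W^NE = 27.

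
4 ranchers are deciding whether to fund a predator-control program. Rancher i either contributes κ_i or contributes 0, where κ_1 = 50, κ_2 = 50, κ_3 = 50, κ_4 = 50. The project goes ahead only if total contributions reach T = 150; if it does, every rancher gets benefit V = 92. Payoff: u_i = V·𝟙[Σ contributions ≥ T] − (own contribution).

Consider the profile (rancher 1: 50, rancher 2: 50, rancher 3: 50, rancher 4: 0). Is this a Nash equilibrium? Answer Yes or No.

Yes

Total = 150 ≥ 150: provided.
Rancher 1 (pledges 50, payoff 42): dropping to 0 → total 100, payoff 0. No gain.
Rancher 2 (pledges 50, payoff 42): dropping to 0 → total 100, payoff 0. No gain.
Rancher 3 (pledges 50, payoff 42): dropping to 0 → total 100, payoff 0. No gain.
Rancher 4 (pledges 0, payoff 92): pledging 50 → total 200, payoff 42. No gain.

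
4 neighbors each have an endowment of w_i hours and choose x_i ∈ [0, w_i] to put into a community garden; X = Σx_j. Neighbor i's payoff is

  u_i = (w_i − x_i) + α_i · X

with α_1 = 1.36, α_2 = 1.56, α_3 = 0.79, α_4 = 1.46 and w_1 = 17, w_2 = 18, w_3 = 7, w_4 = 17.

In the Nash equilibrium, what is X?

∂u_i/∂x_i = α_i − 1, so neighbor i contributes w_i if α_i > 1, else 0.
α_i > 1 for i ∈ {1, 2, 4}; NE contributions (17, 18, 0, 17), X = 52.

52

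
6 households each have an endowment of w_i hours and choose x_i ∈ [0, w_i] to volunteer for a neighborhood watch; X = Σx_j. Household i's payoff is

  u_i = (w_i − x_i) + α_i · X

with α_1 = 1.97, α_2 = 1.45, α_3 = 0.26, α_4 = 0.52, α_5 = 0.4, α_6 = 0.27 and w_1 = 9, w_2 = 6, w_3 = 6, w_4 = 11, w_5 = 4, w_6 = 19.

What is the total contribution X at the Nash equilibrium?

∂u_i/∂x_i = α_i − 1, so household i contributes w_i if α_i > 1, else 0.
α_i > 1 for i ∈ {1, 2}; NE contributions (9, 6, 0, 0, 0, 0), X = 15.

15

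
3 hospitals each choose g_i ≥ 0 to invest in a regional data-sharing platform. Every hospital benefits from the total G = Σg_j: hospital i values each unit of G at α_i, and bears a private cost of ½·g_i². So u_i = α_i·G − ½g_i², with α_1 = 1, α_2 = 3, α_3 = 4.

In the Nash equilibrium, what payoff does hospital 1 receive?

Hospital i's FOC: ∂u_i/∂g_i = α_i − g_i = 0, so g_i* = α_i.
NE contributions = (1, 3, 4); G = 8.
u_1 = α_1·G − ½·(g_1)² = 1·8 − ½·1² = 7.5.

7.5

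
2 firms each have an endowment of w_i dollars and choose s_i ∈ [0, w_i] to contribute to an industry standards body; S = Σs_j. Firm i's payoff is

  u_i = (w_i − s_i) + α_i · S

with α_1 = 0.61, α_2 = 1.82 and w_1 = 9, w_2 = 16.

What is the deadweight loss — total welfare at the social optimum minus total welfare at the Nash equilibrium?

12.87

∂u_i/∂s_i = α_i − 1, so firm i contributes w_i if α_i > 1, else 0.
α_i > 1 for i ∈ {2}; NE contributions (0, 16), S = 16.
W^NE = Σw_i − S^NE + (Σα_i)·S^NE = 25 + 1.43·16 = 47.88.
Planner: ∂(Σu_j)/∂s_i = Σα_j − 1 = 1.43 > 0, so everyone contributes w_i; S^SO = 25, W^SO = 25 + 1.43·25 = 60.75.
Deadweight loss = 12.87.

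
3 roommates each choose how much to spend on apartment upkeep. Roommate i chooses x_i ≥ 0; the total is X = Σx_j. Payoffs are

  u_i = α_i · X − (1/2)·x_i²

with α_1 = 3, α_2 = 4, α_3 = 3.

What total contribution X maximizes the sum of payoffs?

Planner FOC: ∂(Σu_j)/∂x_i = (Σα_j) − x_i = 0, so x_i^SO = Σα_j = 10 for every i; X^SO = 30.

30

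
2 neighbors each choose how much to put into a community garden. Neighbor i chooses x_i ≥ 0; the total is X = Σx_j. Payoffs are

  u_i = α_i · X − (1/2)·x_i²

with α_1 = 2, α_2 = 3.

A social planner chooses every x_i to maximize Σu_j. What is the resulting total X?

Planner FOC: ∂(Σu_j)/∂x_i = (Σα_j) − x_i = 0, so x_i^SO = Σα_j = 5 for every i; X^SO = 10.

10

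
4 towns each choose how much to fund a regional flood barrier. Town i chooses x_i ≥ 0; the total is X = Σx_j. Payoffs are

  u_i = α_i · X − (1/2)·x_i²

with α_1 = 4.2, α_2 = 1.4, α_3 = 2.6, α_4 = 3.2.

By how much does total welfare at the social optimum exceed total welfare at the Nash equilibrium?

148.26

Town i's FOC: ∂u_i/∂x_i = α_i − x_i = 0, so x_i* = α_i.
NE contributions = (4.2, 1.4, 2.6, 3.2); X = 11.4.
W^NE = (Σα)·X − ½Σα_i² = 11.4² − ½·36.6 = 111.66.
Planner sets x_i = Σα_j = 11.4 for every i, so X^SO = 4·11.4 = 45.6.
W^SO = (Σα)·X^SO − ½·4·(Σα)² = (4/2)·11.4² = 259.92.
Deadweight loss = W^SO − W^NE = 148.26.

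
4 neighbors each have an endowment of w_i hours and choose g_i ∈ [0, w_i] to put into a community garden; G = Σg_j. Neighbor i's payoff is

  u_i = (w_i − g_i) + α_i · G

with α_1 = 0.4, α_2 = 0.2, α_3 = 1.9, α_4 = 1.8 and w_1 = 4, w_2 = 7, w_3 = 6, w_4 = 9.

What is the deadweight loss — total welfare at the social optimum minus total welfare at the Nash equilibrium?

36.3

∂u_i/∂g_i = α_i − 1, so neighbor i contributes w_i if α_i > 1, else 0.
α_i > 1 for i ∈ {3, 4}; NE contributions (0, 0, 6, 9), G = 15.
W^NE = Σw_i − G^NE + (Σα_i)·G^NE = 26 + 3.3·15 = 75.5.
Planner: ∂(Σu_j)/∂g_i = Σα_j − 1 = 3.3 > 0, so everyone contributes w_i; G^SO = 26, W^SO = 26 + 3.3·26 = 111.8.
Deadweight loss = 36.3.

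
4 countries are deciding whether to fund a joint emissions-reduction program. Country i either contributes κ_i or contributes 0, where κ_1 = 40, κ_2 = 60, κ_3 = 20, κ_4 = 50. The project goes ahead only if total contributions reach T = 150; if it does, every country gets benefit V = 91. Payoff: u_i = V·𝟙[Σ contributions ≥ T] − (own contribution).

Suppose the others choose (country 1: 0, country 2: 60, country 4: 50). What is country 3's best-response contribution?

Others' total = 110. Even contributing 20 gives 130 < 150: no benefit either way.
Best response: 0.

0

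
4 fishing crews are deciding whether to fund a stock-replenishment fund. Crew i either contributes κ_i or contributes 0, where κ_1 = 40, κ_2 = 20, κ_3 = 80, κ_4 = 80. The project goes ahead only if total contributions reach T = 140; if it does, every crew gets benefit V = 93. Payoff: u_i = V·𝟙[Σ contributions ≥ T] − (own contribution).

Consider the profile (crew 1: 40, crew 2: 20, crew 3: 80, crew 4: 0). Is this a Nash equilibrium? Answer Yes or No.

Yes

Total = 140 ≥ 140: provided.
Crew 1 (pledges 40, payoff 53): dropping to 0 → total 100, payoff 0. No gain.
Crew 2 (pledges 20, payoff 73): dropping to 0 → total 120, payoff 0. No gain.
Crew 3 (pledges 80, payoff 13): dropping to 0 → total 60, payoff 0. No gain.
Crew 4 (pledges 0, payoff 93): pledging 80 → total 220, payoff 13. No gain.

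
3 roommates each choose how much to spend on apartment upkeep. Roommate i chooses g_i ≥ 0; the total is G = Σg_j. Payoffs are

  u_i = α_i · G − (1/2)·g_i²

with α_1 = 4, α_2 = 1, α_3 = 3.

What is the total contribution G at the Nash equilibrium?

8

Roommate i's FOC: ∂u_i/∂g_i = α_i − g_i = 0, so g_i* = α_i.
NE contributions = (4, 1, 3); G = 8.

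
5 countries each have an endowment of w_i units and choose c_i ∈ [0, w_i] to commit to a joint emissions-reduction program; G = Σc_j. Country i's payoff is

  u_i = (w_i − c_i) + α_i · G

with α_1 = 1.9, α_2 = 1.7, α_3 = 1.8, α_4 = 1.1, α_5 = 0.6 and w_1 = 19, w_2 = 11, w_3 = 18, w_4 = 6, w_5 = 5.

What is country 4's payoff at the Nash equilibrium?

59.4

∂u_i/∂c_i = α_i − 1, so country i contributes w_i if α_i > 1, else 0.
α_i > 1 for i ∈ {1, 2, 3, 4}; NE contributions (19, 11, 18, 6, 0), G = 54.
u_4 = (6 − 6) + 1.1·54 = 59.4.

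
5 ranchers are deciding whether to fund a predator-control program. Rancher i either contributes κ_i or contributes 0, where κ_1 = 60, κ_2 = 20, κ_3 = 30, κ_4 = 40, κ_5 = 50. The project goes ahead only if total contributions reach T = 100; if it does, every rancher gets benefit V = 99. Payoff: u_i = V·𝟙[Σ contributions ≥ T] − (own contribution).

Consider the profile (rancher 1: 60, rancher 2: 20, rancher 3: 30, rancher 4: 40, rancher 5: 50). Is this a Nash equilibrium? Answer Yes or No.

Total = 200 ≥ 100: provided.
Rancher 1 (pledges 60, payoff 39): dropping to 0 → total 140, payoff 99. Profitable deviation.

No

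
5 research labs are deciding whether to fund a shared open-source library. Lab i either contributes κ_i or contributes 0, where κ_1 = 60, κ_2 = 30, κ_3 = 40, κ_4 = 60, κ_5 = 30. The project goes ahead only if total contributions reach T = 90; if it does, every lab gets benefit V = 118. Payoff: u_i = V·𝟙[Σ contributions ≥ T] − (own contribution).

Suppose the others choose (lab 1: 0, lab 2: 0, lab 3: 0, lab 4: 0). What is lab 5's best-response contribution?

Others' total = 0. Even contributing 30 gives 30 < 90: no benefit either way.
Best response: 0.

0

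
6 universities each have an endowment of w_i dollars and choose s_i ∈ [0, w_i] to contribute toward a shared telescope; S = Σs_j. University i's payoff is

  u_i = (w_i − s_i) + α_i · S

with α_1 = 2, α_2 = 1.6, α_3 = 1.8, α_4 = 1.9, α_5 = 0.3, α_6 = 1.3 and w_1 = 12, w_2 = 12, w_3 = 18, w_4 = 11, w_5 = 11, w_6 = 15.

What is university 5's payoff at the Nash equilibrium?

31.4

∂u_i/∂s_i = α_i − 1, so university i contributes w_i if α_i > 1, else 0.
α_i > 1 for i ∈ {1, 2, 3, 4, 6}; NE contributions (12, 12, 18, 11, 0, 15), S = 68.
u_5 = (11 − 0) + 0.3·68 = 31.4.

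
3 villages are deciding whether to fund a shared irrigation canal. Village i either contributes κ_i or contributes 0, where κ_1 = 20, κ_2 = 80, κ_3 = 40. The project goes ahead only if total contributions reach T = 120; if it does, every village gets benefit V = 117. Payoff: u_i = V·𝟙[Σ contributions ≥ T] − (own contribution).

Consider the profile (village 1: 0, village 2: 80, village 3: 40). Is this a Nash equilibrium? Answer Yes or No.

Total = 120 ≥ 120: provided.
Village 1 (pledges 0, payoff 117): pledging 20 → total 140, payoff 97. No gain.
Village 2 (pledges 80, payoff 37): dropping to 0 → total 40, payoff 0. No gain.
Village 3 (pledges 40, payoff 77): dropping to 0 → total 80, payoff 0. No gain.

Yes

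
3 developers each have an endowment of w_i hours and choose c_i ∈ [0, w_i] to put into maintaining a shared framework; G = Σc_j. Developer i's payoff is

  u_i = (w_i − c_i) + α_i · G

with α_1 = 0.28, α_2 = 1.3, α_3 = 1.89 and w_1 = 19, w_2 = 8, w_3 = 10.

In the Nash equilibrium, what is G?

18

∂u_i/∂c_i = α_i − 1, so developer i contributes w_i if α_i > 1, else 0.
α_i > 1 for i ∈ {2, 3}; NE contributions (0, 8, 10), G = 18.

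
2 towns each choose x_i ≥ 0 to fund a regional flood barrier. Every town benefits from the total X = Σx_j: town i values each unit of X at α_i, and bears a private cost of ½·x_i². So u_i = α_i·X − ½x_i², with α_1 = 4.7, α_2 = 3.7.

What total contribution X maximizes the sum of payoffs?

Planner FOC: ∂(Σu_j)/∂x_i = (Σα_j) − x_i = 0, so x_i^SO = Σα_j = 8.4 for every i; X^SO = 16.8.

16.8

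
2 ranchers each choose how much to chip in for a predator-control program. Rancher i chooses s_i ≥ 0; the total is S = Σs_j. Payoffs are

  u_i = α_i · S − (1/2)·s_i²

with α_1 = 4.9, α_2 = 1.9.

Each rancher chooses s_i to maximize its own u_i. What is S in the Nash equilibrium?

Rancher i's FOC: ∂u_i/∂s_i = α_i − s_i = 0, so s_i* = α_i.
NE contributions = (4.9, 1.9); S = 6.8.

6.8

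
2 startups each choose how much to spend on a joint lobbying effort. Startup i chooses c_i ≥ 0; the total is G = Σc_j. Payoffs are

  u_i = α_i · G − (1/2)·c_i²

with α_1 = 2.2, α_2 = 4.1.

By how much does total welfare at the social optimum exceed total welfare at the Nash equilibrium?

10.825

Startup i's FOC: ∂u_i/∂c_i = α_i − c_i = 0, so c_i* = α_i.
NE contributions = (2.2, 4.1); G = 6.3.
W^NE = (Σα)·G − ½Σα_i² = 6.3² − ½·21.65 = 28.865.
Planner sets c_i = Σα_j = 6.3 for every i, so G^SO = 2·6.3 = 12.6.
W^SO = (Σα)·G^SO − ½·2·(Σα)² = (2/2)·6.3² = 39.69.
Deadweight loss = W^SO − W^NE = 10.825.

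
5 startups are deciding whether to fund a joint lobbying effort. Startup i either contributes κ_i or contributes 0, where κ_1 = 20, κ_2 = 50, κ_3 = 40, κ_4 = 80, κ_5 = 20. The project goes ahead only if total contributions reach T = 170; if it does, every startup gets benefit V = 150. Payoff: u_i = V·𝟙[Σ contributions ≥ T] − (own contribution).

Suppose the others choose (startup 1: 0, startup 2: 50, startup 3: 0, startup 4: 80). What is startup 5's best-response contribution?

0

Others' total = 130. Even contributing 20 gives 150 < 170: no benefit either way.
Best response: 0.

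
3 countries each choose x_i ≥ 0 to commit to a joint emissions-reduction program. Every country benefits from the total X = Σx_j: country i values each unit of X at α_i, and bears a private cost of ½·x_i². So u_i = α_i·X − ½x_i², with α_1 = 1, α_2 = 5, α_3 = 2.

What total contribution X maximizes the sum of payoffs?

Planner FOC: ∂(Σu_j)/∂x_i = (Σα_j) − x_i = 0, so x_i^SO = Σα_j = 8 for every i; X^SO = 24.

24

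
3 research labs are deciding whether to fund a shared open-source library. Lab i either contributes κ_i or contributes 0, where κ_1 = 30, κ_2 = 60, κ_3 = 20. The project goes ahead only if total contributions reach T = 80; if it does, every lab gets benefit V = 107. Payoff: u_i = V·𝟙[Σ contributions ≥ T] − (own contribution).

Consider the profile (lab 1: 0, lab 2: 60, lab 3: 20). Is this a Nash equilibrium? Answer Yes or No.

Yes

Total = 80 ≥ 80: provided.
Lab 1 (pledges 0, payoff 107): pledging 30 → total 110, payoff 77. No gain.
Lab 2 (pledges 60, payoff 47): dropping to 0 → total 20, payoff 0. No gain.
Lab 3 (pledges 20, payoff 87): dropping to 0 → total 60, payoff 0. No gain.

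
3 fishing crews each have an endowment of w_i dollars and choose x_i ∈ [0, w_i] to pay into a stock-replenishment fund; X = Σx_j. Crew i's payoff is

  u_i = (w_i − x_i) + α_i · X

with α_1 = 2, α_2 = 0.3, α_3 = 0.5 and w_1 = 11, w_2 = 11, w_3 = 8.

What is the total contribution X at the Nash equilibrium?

11

∂u_i/∂x_i = α_i − 1, so crew i contributes w_i if α_i > 1, else 0.
α_i > 1 for i ∈ {1}; NE contributions (11, 0, 0), X = 11.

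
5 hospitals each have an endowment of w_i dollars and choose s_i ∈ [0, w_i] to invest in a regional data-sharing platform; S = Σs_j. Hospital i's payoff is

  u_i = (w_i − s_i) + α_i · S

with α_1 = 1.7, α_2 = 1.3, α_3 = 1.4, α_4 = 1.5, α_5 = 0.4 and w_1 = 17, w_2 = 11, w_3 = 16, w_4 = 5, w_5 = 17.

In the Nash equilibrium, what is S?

49

∂u_i/∂s_i = α_i − 1, so hospital i contributes w_i if α_i > 1, else 0.
α_i > 1 for i ∈ {1, 2, 3, 4}; NE contributions (17, 11, 16, 5, 0), S = 49.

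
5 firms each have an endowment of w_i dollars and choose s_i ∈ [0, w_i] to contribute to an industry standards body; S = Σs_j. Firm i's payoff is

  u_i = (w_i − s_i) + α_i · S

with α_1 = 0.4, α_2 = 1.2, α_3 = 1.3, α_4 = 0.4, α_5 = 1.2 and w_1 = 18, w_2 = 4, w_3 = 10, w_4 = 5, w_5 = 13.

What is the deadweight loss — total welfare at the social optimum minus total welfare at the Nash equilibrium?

∂u_i/∂s_i = α_i − 1, so firm i contributes w_i if α_i > 1, else 0.
α_i > 1 for i ∈ {2, 3, 5}; NE contributions (0, 4, 10, 0, 13), S = 27.
W^NE = Σw_i − S^NE + (Σα_i)·S^NE = 50 + 3.5·27 = 144.5.
Planner: ∂(Σu_j)/∂s_i = Σα_j − 1 = 3.5 > 0, so everyone contributes w_i; S^SO = 50, W^SO = 50 + 3.5·50 = 225.
Deadweight loss = 80.5.

80.5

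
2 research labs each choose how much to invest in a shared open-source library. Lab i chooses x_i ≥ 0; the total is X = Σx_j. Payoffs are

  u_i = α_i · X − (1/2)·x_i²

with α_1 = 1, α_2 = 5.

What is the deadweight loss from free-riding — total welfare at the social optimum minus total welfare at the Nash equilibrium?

13

Lab i's FOC: ∂u_i/∂x_i = α_i − x_i = 0, so x_i* = α_i.
NE contributions = (1, 5); X = 6.
W^NE = (Σα)·X − ½Σα_i² = 6² − ½·26 = 23.
Planner sets x_i = Σα_j = 6 for every i, so X^SO = 2·6 = 12.
W^SO = (Σα)·X^SO − ½·2·(Σα)² = (2/2)·6² = 36.
Deadweight loss = W^SO − W^NE = 13.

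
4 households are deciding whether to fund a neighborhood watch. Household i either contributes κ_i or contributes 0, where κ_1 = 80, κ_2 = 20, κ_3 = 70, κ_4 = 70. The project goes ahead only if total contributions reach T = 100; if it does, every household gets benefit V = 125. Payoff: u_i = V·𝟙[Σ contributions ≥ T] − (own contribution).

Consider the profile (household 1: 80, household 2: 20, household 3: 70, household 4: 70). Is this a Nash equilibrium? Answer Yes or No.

Total = 240 ≥ 100: provided.
Household 1 (pledges 80, payoff 45): dropping to 0 → total 160, payoff 125. Profitable deviation.

No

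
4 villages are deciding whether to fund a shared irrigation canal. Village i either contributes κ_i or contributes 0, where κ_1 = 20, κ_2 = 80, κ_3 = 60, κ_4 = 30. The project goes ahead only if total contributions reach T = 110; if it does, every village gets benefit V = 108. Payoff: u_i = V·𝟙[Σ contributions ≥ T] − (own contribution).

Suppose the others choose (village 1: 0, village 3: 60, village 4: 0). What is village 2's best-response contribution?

80

Others' total = 60. Contributing 80 brings total to 140 ≥ 110: gain V − κ_2 = 28.
Best response: 80.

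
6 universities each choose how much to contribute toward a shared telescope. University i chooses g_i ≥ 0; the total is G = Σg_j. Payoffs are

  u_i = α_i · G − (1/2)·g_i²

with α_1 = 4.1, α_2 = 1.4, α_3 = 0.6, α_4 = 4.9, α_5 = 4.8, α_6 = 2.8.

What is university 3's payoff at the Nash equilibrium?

10.98

University i's FOC: ∂u_i/∂g_i = α_i − g_i = 0, so g_i* = α_i.
NE contributions = (4.1, 1.4, 0.6, 4.9, 4.8, 2.8); G = 18.6.
u_3 = α_3·G − ½·(g_3)² = 0.6·18.6 − ½·0.6² = 10.98.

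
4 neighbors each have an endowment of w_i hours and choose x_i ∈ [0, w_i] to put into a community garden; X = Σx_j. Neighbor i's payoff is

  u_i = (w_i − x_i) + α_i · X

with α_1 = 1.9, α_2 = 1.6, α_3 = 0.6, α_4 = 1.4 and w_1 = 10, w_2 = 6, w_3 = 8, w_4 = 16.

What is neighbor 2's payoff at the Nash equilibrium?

51.2

∂u_i/∂x_i = α_i − 1, so neighbor i contributes w_i if α_i > 1, else 0.
α_i > 1 for i ∈ {1, 2, 4}; NE contributions (10, 6, 0, 16), X = 32.
u_2 = (6 − 6) + 1.6·32 = 51.2.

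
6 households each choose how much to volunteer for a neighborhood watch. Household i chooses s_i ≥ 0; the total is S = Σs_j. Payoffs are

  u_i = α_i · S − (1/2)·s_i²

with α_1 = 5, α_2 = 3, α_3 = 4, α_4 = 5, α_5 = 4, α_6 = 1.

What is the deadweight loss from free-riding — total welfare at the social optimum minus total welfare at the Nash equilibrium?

Household i's FOC: ∂u_i/∂s_i = α_i − s_i = 0, so s_i* = α_i.
NE contributions = (5, 3, 4, 5, 4, 1); S = 22.
W^NE = (Σα)·S − ½Σα_i² = 22² − ½·92 = 438.
Planner sets s_i = Σα_j = 22 for every i, so S^SO = 6·22 = 132.
W^SO = (Σα)·S^SO − ½·6·(Σα)² = (6/2)·22² = 1452.
Deadweight loss = W^SO − W^NE = 1014.

1014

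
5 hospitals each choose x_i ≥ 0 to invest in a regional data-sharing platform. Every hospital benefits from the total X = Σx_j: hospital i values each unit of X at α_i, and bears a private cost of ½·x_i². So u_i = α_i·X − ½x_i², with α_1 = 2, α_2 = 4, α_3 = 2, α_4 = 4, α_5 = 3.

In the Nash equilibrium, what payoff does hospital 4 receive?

52

Hospital i's FOC: ∂u_i/∂x_i = α_i − x_i = 0, so x_i* = α_i.
NE contributions = (2, 4, 2, 4, 3); X = 15.
u_4 = α_4·X − ½·(x_4)² = 4·15 − ½·4² = 52.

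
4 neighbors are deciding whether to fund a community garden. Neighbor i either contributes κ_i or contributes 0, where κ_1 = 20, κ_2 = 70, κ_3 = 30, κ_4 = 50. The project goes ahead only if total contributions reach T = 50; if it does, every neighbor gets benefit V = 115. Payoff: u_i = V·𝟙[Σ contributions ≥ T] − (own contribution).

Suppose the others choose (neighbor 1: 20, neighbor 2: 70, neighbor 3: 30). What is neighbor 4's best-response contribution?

Others' total = 120 ≥ 50; contributing adds cost 50 for no extra benefit.
Best response: 0.

0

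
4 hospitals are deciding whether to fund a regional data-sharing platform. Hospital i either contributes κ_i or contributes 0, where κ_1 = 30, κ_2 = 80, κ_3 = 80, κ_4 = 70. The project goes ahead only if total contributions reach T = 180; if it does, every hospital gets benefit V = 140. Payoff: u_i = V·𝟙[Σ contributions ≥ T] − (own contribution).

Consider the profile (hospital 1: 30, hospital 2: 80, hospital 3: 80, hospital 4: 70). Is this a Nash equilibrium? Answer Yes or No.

No

Total = 260 ≥ 180: provided.
Hospital 1 (pledges 30, payoff 110): dropping to 0 → total 230, payoff 140. Profitable deviation.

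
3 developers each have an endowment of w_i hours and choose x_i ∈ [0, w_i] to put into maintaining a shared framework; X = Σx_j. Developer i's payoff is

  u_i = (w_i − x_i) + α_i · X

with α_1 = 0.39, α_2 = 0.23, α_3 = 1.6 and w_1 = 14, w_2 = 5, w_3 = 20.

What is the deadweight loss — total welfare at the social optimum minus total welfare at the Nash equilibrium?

23.18

∂u_i/∂x_i = α_i − 1, so developer i contributes w_i if α_i > 1, else 0.
α_i > 1 for i ∈ {3}; NE contributions (0, 0, 20), X = 20.
W^NE = Σw_i − X^NE + (Σα_i)·X^NE = 39 + 1.22·20 = 63.4.
Planner: ∂(Σu_j)/∂x_i = Σα_j − 1 = 1.22 > 0, so everyone contributes w_i; X^SO = 39, W^SO = 39 + 1.22·39 = 86.58.
Deadweight loss = 23.18.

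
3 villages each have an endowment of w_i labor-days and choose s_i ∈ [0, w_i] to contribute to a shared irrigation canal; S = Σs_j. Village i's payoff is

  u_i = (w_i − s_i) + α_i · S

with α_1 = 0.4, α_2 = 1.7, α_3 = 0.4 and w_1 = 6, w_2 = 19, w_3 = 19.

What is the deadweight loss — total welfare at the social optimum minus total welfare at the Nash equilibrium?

37.5

∂u_i/∂s_i = α_i − 1, so village i contributes w_i if α_i > 1, else 0.
α_i > 1 for i ∈ {2}; NE contributions (0, 19, 0), S = 19.
W^NE = Σw_i − S^NE + (Σα_i)·S^NE = 44 + 1.5·19 = 72.5.
Planner: ∂(Σu_j)/∂s_i = Σα_j − 1 = 1.5 > 0, so everyone contributes w_i; S^SO = 44, W^SO = 44 + 1.5·44 = 110.
Deadweight loss = 37.5.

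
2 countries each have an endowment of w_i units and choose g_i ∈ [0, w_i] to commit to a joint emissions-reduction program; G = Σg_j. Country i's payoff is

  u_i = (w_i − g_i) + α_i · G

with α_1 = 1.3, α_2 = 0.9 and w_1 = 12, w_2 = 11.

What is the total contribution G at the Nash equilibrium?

∂u_i/∂g_i = α_i − 1, so country i contributes w_i if α_i > 1, else 0.
α_i > 1 for i ∈ {1}; NE contributions (12, 0), G = 12.

12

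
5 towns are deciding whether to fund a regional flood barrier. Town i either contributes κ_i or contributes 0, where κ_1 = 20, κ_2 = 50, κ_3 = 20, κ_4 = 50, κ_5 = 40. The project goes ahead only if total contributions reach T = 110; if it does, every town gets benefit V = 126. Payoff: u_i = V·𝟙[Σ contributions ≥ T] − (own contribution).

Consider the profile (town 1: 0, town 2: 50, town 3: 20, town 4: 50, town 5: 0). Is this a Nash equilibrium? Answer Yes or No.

Total = 120 ≥ 110: provided.
Town 1 (pledges 0, payoff 126): pledging 20 → total 140, payoff 106. No gain.
Town 2 (pledges 50, payoff 76): dropping to 0 → total 70, payoff 0. No gain.
Town 3 (pledges 20, payoff 106): dropping to 0 → total 100, payoff 0. No gain.
Town 4 (pledges 50, payoff 76): dropping to 0 → total 70, payoff 0. No gain.
Town 5 (pledges 0, payoff 126): pledging 40 → total 160, payoff 86. No gain.

Yes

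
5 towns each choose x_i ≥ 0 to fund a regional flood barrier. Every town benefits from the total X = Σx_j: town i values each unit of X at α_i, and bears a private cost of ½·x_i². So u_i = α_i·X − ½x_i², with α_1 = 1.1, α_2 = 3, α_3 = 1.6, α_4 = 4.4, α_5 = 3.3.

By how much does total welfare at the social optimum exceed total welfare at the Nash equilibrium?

Town i's FOC: ∂u_i/∂x_i = α_i − x_i = 0, so x_i* = α_i.
NE contributions = (1.1, 3, 1.6, 4.4, 3.3); X = 13.4.
W^NE = (Σα)·X − ½Σα_i² = 13.4² − ½·43.02 = 158.05.
Planner sets x_i = Σα_j = 13.4 for every i, so X^SO = 5·13.4 = 67.
W^SO = (Σα)·X^SO − ½·5·(Σα)² = (5/2)·13.4² = 448.9.
Deadweight loss = W^SO − W^NE = 290.85.

290.85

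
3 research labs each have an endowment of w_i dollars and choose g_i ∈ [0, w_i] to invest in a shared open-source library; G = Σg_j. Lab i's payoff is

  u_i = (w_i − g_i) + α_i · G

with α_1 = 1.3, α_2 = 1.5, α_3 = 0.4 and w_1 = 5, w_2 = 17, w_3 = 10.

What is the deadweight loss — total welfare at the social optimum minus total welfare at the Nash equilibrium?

∂u_i/∂g_i = α_i − 1, so lab i contributes w_i if α_i > 1, else 0.
α_i > 1 for i ∈ {1, 2}; NE contributions (5, 17, 0), G = 22.
W^NE = Σw_i − G^NE + (Σα_i)·G^NE = 32 + 2.2·22 = 80.4.
Planner: ∂(Σu_j)/∂g_i = Σα_j − 1 = 2.2 > 0, so everyone contributes w_i; G^SO = 32, W^SO = 32 + 2.2·32 = 102.4.
Deadweight loss = 22.

22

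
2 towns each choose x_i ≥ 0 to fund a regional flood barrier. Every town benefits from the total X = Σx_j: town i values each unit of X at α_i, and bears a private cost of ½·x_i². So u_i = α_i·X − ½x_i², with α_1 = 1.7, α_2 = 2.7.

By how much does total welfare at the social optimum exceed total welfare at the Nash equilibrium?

5.09

Town i's FOC: ∂u_i/∂x_i = α_i − x_i = 0, so x_i* = α_i.
NE contributions = (1.7, 2.7); X = 4.4.
W^NE = (Σα)·X − ½Σα_i² = 4.4² − ½·10.18 = 14.27.
Planner sets x_i = Σα_j = 4.4 for every i, so X^SO = 2·4.4 = 8.8.
W^SO = (Σα)·X^SO − ½·2·(Σα)² = (2/2)·4.4² = 19.36.
Deadweight loss = W^SO − W^NE = 5.09.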